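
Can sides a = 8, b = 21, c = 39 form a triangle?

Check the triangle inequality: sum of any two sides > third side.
a + b vs c: 8 + 21 = 29 ≤ 39  ✗
a + c vs b: 8 + 39 = 47 > 21  ✓
b + c vs a: 21 + 39 = 60 > 8  ✓

No: 8 + 21 = 29 is not > 39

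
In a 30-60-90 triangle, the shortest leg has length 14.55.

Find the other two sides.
In a 30-60-90 triangle the sides are in ratio 1 : √3 : 2 (short leg : long leg : hypotenuse).
Long leg = 14.55·√3 ≈ 14.55·1.73205 ≈ 25.2013
Hypotenuse = 2·14.55 = 29.1

Long leg = 14.55√3 = 25.2, Hypotenuse = 29.1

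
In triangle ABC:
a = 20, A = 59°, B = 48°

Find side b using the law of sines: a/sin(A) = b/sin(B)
a/sin(A) = b/sin(B)  ⇒  b = a·sin(B)/sin(A) = 20·sin(48°)/sin(59°)
sin(48°) ≈ 0.743145, sin(59°) ≈ 0.857167
b ≈ 20·0.743145/0.857167 ≈ 14.8629/0.857167 ≈ 17.3396

b = 17.34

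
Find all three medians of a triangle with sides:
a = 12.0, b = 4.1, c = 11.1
Median formula: m_a = ½√(2b² + 2c² − a²) (and cyclically). a² = 144, b² = 16.81, c² = 123.21.
m_a = ½√(2·16.81 + 2·123.21 − 144) = ½√136.04 ≈ ½·11.6636 ≈ 5.83181
m_b = ½√(2·144 + 2·123.21 − 16.81) = ½√517.61 ≈ ½·22.751 ≈ 11.3755
m_c = ½√(2·144 + 2·16.81 − 123.21) = ½√198.41 ≈ ½·14.0858 ≈ 7.0429

m_a = 5.832, m_b = 11.38, m_c = 7.043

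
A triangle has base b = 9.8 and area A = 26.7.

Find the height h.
A = ½·b·h  ⇒  h = 2A/b = 2·26.7/9.8 = 53.4/9.8 ≈ 5.44898

h = 5.449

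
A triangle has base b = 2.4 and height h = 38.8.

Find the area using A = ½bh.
A = ½·b·h = ½·2.4·38.8 = ½·93.12 = 46.56

Area = 46.56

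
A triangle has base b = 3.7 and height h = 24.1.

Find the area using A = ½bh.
A = ½·b·h = ½·3.7·24.1 = ½·89.17 = 44.585

Area = 44.585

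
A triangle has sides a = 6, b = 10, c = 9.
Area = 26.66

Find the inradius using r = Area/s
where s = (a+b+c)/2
s = (6 + 10 + 9)/2 = 25/2 = 12.5
r = Area/s = 26.66/12.5 ≈ 2.1328

r = 2.133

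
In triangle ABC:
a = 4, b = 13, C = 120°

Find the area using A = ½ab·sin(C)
A = ½·a·b·sin(C) = ½·4·13·sin(120°)
sin(120°) ≈ 0.866025
A ≈ ½·52·0.866025 = 26·0.866025 ≈ 22.5167

Area = 22.52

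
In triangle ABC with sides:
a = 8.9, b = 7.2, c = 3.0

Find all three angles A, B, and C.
Law of cosines for each angle (a² = 79.21, b² = 51.84, c² = 9):
cos(A) = (b² + c² − a²)/(2bc) = (51.84 + 9 − 79.21)/(2·7.2·3.0) = -18.37/43.2 ≈ -0.425231  ⇒  A ≈ 115.165°
cos(B) = (a² + c² − b²)/(2ac) = (79.21 + 9 − 51.84)/(2·8.9·3.0) = 36.37/53.4 ≈ 0.681086  ⇒  B ≈ 47.0714°
cos(C) = (a² + b² − c²)/(2ab) = (79.21 + 51.84 − 9)/(2·8.9·7.2) = 122.05/128.16 ≈ 0.952325  ⇒  C ≈ 17.7633°
Check: A + B + C ≈ 180°

A = 115.2°, B = 47.07°, C = 17.76°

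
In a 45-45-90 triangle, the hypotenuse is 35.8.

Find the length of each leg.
In a 45-45-90 triangle hypotenuse = leg·√2, so leg = hypotenuse/√2.
Leg = 35.8/√2 ≈ 35.8/1.41421 ≈ 25.3144

Each leg = 25.31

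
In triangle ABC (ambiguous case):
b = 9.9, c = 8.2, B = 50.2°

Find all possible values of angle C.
b/sin(B) = c/sin(C)  ⇒  sin(C) = c·sin(B)/b = 8.2·sin(50.2°)/9.9
sin(50.2°) ≈ 0.768284
sin(C) ≈ 8.2·0.768284/9.9 ≈ 6.29992/9.9 ≈ 0.636356
Candidate 1: C₁ = arcsin(0.636356) ≈ 39.5206°  →  A = 180° − 50.2° − 39.5206° ≈ 90.2794° > 0, valid
Candidate 2: C₂ = 180° − C₁ ≈ 140.479°  →  A = 180° − 50.2° − 140.479° ≈ -10.6794° ≤ 0, not a valid triangle

C = 39.52° (one solution)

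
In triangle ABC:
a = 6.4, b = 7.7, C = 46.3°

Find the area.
Two sides and the included angle (SAS): A = ½·a·b·sin(C) = ½·6.4·7.7·sin(46.3°)
sin(46.3°) ≈ 0.722967
A ≈ ½·49.28·0.722967 = 24.64·0.722967 ≈ 17.8139

Area = 17.81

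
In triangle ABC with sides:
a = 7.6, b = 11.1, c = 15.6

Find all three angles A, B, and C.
Law of cosines for each angle (a² = 57.76, b² = 123.21, c² = 243.36):
cos(A) = (b² + c² − a²)/(2bc) = (123.21 + 243.36 − 57.76)/(2·11.1·15.6) = 308.81/346.32 ≈ 0.89169  ⇒  A ≈ 26.9136°
cos(B) = (a² + c² − b²)/(2ac) = (57.76 + 243.36 − 123.21)/(2·7.6·15.6) = 177.91/237.12 ≈ 0.750295  ⇒  B ≈ 41.384°
cos(C) = (a² + b² − c²)/(2ab) = (57.76 + 123.21 − 243.36)/(2·7.6·11.1) = -62.39/168.72 ≈ -0.369784  ⇒  C ≈ 111.702°
Check: A + B + C ≈ 180°

A = 26.91°, B = 41.38°, C = 111.7°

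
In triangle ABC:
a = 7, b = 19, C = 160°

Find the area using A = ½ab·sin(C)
A = ½·a·b·sin(C) = ½·7·19·sin(160°)
sin(160°) ≈ 0.34202
A ≈ ½·133·0.34202 = 66.5·0.34202 ≈ 22.7443

Area = 22.74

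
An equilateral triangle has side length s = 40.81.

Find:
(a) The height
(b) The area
(a) The height splits the triangle into two 30-60-90 halves: h = s·√3/2 = 40.81·1.73205/2 ≈ 70.685/2 ≈ 35.3425
(b) Area = (√3/4)·s² = (√3/4)·40.81² = (√3/4)·1665.4561 ≈ 0.433013·1665.4561 ≈ 721.164

Height = 35.34, Area = 721.2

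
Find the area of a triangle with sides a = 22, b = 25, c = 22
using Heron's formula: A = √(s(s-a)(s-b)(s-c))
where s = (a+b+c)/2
s = (22 + 25 + 22)/2 = 69/2 = 34.5
s − a = 12.5, s − b = 9.5, s − c = 12.5
s(s−a)(s−b)(s−c) = 34.5·12.5·9.5·12.5 = 51210.9375
Area = √51210.9375 ≈ 226.298

s = 34.5, Area = 226.3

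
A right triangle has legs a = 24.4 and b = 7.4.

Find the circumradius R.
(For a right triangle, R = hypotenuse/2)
Hypotenuse c = √(a² + b²) = √(595.36 + 54.76) = √650.12 ≈ 25.4975
R = c/2 ≈ 25.4975/2 ≈ 12.7487

R = 12.75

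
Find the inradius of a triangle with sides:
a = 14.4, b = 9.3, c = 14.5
r = Area/s where s is the semi-perimeter.
s = (14.4 + 9.3 + 14.5)/2 = 38.2/2 = 19.1
Area = √(s(s−a)(s−b)(s−c)) = √(19.1·4.7·9.8·4.6) ≈ √4046.83 ≈ 63.6147
r ≈ 63.6147/19.1 ≈ 3.33061

r = 3.331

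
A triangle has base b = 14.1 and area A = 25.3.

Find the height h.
A = ½·b·h  ⇒  h = 2A/b = 2·25.3/14.1 = 50.6/14.1 ≈ 3.58865

h = 3.589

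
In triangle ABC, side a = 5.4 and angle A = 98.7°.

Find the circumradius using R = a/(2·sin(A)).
R = a/(2·sin(A)) = 5.4/(2·sin(98.7°))
sin(98.7°) ≈ 0.988494
R ≈ 5.4/(2·0.988494) = 5.4/1.97699 ≈ 2.73143

R = 2.731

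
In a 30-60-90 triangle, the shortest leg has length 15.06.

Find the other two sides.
In a 30-60-90 triangle the sides are in ratio 1 : √3 : 2 (short leg : long leg : hypotenuse).
Long leg = 15.06·√3 ≈ 15.06·1.73205 ≈ 26.0847
Hypotenuse = 2·15.06 = 30.12

Long leg = 15.06√3 = 26.08, Hypotenuse = 30.12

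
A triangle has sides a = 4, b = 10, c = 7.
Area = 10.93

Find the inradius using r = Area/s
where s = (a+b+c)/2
s = (4 + 10 + 7)/2 = 21/2 = 10.5
r = Area/s = 10.93/10.5 ≈ 1.04095

r = 1.041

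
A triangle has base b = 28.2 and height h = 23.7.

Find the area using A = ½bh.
A = ½·b·h = ½·28.2·23.7 = ½·668.34 = 334.17

Area = 334.17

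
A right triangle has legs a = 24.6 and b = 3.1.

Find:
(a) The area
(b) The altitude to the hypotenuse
(a) The legs are perpendicular, so Area = ½·a·b = ½·24.6·3.1 = ½·76.26 = 38.13
(b) Hypotenuse c = √(a² + b²) = √(605.16 + 9.61) = √614.77 ≈ 24.7946
    Area = ½·c·h_c  ⇒  h_c = 2·Area/c = 76.26/24.7946 ≈ 3.07568

Area = 38.13, h_c = 3.076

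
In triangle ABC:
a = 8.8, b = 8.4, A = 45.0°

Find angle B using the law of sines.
a/sin(A) = b/sin(B)  ⇒  sin(B) = b·sin(A)/a = 8.4·sin(45.0°)/8.8
sin(45.0°) ≈ 0.707107
sin(B) ≈ 8.4·0.707107/8.8 ≈ 5.9397/8.8 ≈ 0.674966
B = arcsin(0.674966) ≈ 42.4515°
(Since b ≤ a we need B ≤ A, so the obtuse alternative 180° − 42.4515° ≈ 137.549° is rejected.)

B = 42.45°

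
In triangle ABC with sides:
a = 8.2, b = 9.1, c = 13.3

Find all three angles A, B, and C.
Law of cosines for each angle (a² = 67.24, b² = 82.81, c² = 176.89):
cos(A) = (b² + c² − a²)/(2bc) = (82.81 + 176.89 − 67.24)/(2·9.1·13.3) = 192.46/242.06 ≈ 0.795092  ⇒  A ≈ 37.336°
cos(B) = (a² + c² − b²)/(2ac) = (67.24 + 176.89 − 82.81)/(2·8.2·13.3) = 161.32/218.12 ≈ 0.739593  ⇒  B ≈ 42.3033°
cos(C) = (a² + b² − c²)/(2ab) = (67.24 + 82.81 − 176.89)/(2·8.2·9.1) = -26.84/149.24 ≈ -0.179845  ⇒  C ≈ 100.361°
Check: A + B + C ≈ 180°

A = 37.34°, B = 42.3°, C = 100.4°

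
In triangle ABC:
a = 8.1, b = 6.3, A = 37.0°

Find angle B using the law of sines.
a/sin(A) = b/sin(B)  ⇒  sin(B) = b·sin(A)/a = 6.3·sin(37.0°)/8.1
sin(37.0°) ≈ 0.601815
sin(B) ≈ 6.3·0.601815/8.1 ≈ 3.79143/8.1 ≈ 0.468078
B = arcsin(0.468078) ≈ 27.9096°
(Since b ≤ a we need B ≤ A, so the obtuse alternative 180° − 27.9096° ≈ 152.09° is rejected.)

B = 27.91°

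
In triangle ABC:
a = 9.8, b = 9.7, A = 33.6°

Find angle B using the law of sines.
a/sin(A) = b/sin(B)  ⇒  sin(B) = b·sin(A)/a = 9.7·sin(33.6°)/9.8
sin(33.6°) ≈ 0.553392
sin(B) ≈ 9.7·0.553392/9.8 ≈ 5.3679/9.8 ≈ 0.547745
B = arcsin(0.547745) ≈ 33.2124°
(Since b ≤ a we need B ≤ A, so the obtuse alternative 180° − 33.2124° ≈ 146.788° is rejected.)

B = 33.21°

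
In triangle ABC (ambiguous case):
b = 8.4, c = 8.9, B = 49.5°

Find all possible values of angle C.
b/sin(B) = c/sin(C)  ⇒  sin(C) = c·sin(B)/b = 8.9·sin(49.5°)/8.4
sin(49.5°) ≈ 0.760406
sin(C) ≈ 8.9·0.760406/8.4 ≈ 6.76761/8.4 ≈ 0.805668
Candidate 1: C₁ = arcsin(0.805668) ≈ 53.6748°  →  A = 180° − 49.5° − 53.6748° ≈ 76.8252° > 0, valid
Candidate 2: C₂ = 180° − C₁ ≈ 126.325°  →  A = 180° − 49.5° − 126.325° ≈ 4.17484° > 0, valid

C = 53.67° or C = 126.3° (two solutions)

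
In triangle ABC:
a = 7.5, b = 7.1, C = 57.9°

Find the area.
Two sides and the included angle (SAS): A = ½·a·b·sin(C) = ½·7.5·7.1·sin(57.9°)
sin(57.9°) ≈ 0.847122
A ≈ ½·53.25·0.847122 = 26.625·0.847122 ≈ 22.5546

Area = 22.55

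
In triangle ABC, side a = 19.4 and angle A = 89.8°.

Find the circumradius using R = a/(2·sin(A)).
R = a/(2·sin(A)) = 19.4/(2·sin(89.8°))
sin(89.8°) ≈ 0.999994
R ≈ 19.4/(2·0.999994) = 19.4/1.99999 ≈ 9.70006

R = 9.7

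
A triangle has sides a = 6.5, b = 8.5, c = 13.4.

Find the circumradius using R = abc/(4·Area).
First find the area with Heron's formula.
s = (6.5 + 8.5 + 13.4)/2 = 14.2
Area = √(s(s−a)(s−b)(s−c)) = √(14.2·7.7·5.7·0.8) ≈ √498.59 ≈ 22.3291
abc = 6.5·8.5·13.4 = 740.35
R = abc/(4·Area) ≈ 740.35/(4·22.3291) = 740.35/89.3166 ≈ 8.28906

R = 8.289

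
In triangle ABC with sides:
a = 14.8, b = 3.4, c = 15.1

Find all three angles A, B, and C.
Law of cosines for each angle (a² = 219.04, b² = 11.56, c² = 228.01):
cos(A) = (b² + c² − a²)/(2bc) = (11.56 + 228.01 − 219.04)/(2·3.4·15.1) = 20.53/102.68 ≈ 0.199942  ⇒  A ≈ 78.4665°
cos(B) = (a² + c² − b²)/(2ac) = (219.04 + 228.01 − 11.56)/(2·14.8·15.1) = 435.49/446.96 ≈ 0.974338  ⇒  B ≈ 13.0082°
cos(C) = (a² + b² − c²)/(2ab) = (219.04 + 11.56 − 228.01)/(2·14.8·3.4) = 2.59/100.64 ≈ 0.0257353  ⇒  C ≈ 88.5253°
Check: A + B + C ≈ 180°

A = 78.47°, B = 13.01°, C = 88.53°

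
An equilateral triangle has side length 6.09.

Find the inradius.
r = Area/s with s the semi-perimeter.
Area = (√3/4)·6.09² = (√3/4)·37.0881 ≈ 0.433013·37.0881 ≈ 16.0596
s = 3·6.09/2 = 9.135
r ≈ 16.0596/9.135 ≈ 1.75803
(Equivalently r = side/(2√3) = 6.09/3.4641 ≈ 1.75803.)

r = 1.758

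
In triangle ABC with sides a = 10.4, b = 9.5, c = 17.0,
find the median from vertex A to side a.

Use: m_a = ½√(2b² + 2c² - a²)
m_a = ½√(2·9.5² + 2·17.0² − 10.4²) = ½√(2·90.25 + 2·289 − 108.16) = ½√(180.5 + 578 − 108.16) = ½√650.34
√650.34 ≈ 25.5018, so m_a ≈ 12.7509

m_a = 12.75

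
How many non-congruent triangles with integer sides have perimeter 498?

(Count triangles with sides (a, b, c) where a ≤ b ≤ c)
Let a ≤ b ≤ c with a + b + c = 498. The only binding inequality is a + b > c, i.e. 498 − c > c, so c < 498/2; and c ≥ 498/3 since c is the largest side.
So 166 ≤ c ≤ 248. For each c, b runs from ⌈(498 − c)/2⌉ up to c (then a = 498 − b − c satisfies 1 ≤ a ≤ b automatically), giving c − ⌈(498 − c)/2⌉ + 1 choices.
Summing over c: 1 + 2 + 4 + 5 + … + 122 + 124  (83 terms, c = 166, …, 248) = 5167
Check (closed form: nearest integer to p²/48 for even p, (p+3)²/48 for odd p): 498²/48 = 248004/48 ≈ 5166.75 → 5167

5167 triangles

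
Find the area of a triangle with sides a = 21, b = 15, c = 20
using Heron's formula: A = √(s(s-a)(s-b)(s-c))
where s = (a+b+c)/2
s = (21 + 15 + 20)/2 = 56/2 = 28
s − a = 7, s − b = 13, s − c = 8
s(s−a)(s−b)(s−c) = 28·7·13·8 = 20384
Area = √20384 ≈ 142.773

s = 28.0, Area = 142.8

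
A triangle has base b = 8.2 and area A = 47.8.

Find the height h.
A = ½·b·h  ⇒  h = 2A/b = 2·47.8/8.2 = 95.6/8.2 ≈ 11.6585

h = 11.66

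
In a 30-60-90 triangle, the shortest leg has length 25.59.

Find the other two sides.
In a 30-60-90 triangle the sides are in ratio 1 : √3 : 2 (short leg : long leg : hypotenuse).
Long leg = 25.59·√3 ≈ 25.59·1.73205 ≈ 44.3232
Hypotenuse = 2·25.59 = 51.18

Long leg = 25.59√3 = 44.32, Hypotenuse = 51.18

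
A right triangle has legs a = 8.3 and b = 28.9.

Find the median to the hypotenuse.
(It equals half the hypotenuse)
Hypotenuse c = √(a² + b²) = √(68.89 + 835.21) = √904.1 ≈ 30.0683
Median to hypotenuse = c/2 ≈ 30.0683/2 ≈ 15.0341

Median = 15.03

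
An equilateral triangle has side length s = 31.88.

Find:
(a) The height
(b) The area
(a) The height splits the triangle into two 30-60-90 halves: h = s·√3/2 = 31.88·1.73205/2 ≈ 55.2178/2 ≈ 27.6089
(b) Area = (√3/4)·s² = (√3/4)·31.88² = (√3/4)·1016.3344 ≈ 0.433013·1016.3344 ≈ 440.086

Height = 27.61, Area = 440.1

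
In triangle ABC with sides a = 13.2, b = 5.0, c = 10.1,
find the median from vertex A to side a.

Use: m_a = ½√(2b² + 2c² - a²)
m_a = ½√(2·5.0² + 2·10.1² − 13.2²) = ½√(2·25 + 2·102.01 − 174.24) = ½√(50 + 204.02 − 174.24) = ½√79.78
√79.78 ≈ 8.93197, so m_a ≈ 4.46598

m_a = 4.466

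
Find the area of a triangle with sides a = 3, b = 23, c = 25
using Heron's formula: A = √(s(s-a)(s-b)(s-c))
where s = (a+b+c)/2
s = (3 + 23 + 25)/2 = 51/2 = 25.5
s − a = 22.5, s − b = 2.5, s − c = 0.5
s(s−a)(s−b)(s−c) = 25.5·22.5·2.5·0.5 = 717.1875
Area = √717.1875 ≈ 26.7804

s = 25.5, Area = 26.78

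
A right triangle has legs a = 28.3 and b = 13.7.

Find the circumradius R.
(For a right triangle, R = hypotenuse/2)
Hypotenuse c = √(a² + b²) = √(800.89 + 187.69) = √988.58 ≈ 31.4417
R = c/2 ≈ 31.4417/2 ≈ 15.7208

R = 15.72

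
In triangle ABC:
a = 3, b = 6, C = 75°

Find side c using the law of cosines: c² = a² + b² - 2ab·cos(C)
c² = 3² + 6² − 2·3·6·cos(75°)
cos(75°) ≈ 0.258819
c² ≈ 9 + 36 − 36·(0.258819) ≈ 45 − 9.31749 ≈ 35.6825
c ≈ √35.6825 ≈ 5.97348

c = 5.973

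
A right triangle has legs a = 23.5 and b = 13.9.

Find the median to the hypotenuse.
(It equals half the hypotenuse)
Hypotenuse c = √(a² + b²) = √(552.25 + 193.21) = √745.46 ≈ 27.3031
Median to hypotenuse = c/2 ≈ 27.3031/2 ≈ 13.6516

Median = 13.65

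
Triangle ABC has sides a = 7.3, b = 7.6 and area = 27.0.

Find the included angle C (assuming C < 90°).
Area = ½·a·b·sin(C)  ⇒  sin(C) = 2·Area/(a·b) = 2·27.0/(7.3·7.6) = 54/55.48 ≈ 0.973324
C = arcsin(0.973324) ≈ 76.7361° (taking the acute solution since C < 90°)

C = 76.74°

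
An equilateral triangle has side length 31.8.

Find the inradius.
r = Area/s with s the semi-perimeter.
Area = (√3/4)·31.8² = (√3/4)·1011.24 ≈ 0.433013·1011.24 ≈ 437.88
s = 3·31.8/2 = 47.7
r ≈ 437.88/47.7 ≈ 9.17987
(Equivalently r = side/(2√3) = 31.8/3.4641 ≈ 9.17987.)

r = 9.18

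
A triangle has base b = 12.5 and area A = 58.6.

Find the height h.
A = ½·b·h  ⇒  h = 2A/b = 2·58.6/12.5 = 117.2/12.5 ≈ 9.376

h = 9.376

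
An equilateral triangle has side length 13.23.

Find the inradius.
r = Area/s with s the semi-perimeter.
Area = (√3/4)·13.23² = (√3/4)·175.0329 ≈ 0.433013·175.0329 ≈ 75.7915
s = 3·13.23/2 = 19.845
r ≈ 75.7915/19.845 ≈ 3.81917
(Equivalently r = side/(2√3) = 13.23/3.4641 ≈ 3.81917.)

r = 3.819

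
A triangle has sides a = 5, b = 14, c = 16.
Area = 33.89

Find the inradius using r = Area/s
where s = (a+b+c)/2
s = (5 + 14 + 16)/2 = 35/2 = 17.5
r = Area/s = 33.89/17.5 ≈ 1.93657

r = 1.937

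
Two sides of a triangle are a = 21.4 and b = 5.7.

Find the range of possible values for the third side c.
Triangle inequality: |a − b| < c < a + b
|a − b| = |21.4 − 5.7| = 15.7
a + b = 21.4 + 5.7 = 27.1

15.7 < c < 27.1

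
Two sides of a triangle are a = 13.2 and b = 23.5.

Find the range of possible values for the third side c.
Triangle inequality: |a − b| < c < a + b
|a − b| = |13.2 − 23.5| = 10.3
a + b = 13.2 + 23.5 = 36.7

10.3 < c < 36.7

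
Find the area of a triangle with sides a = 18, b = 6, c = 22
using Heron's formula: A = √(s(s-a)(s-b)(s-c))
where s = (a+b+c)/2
s = (18 + 6 + 22)/2 = 46/2 = 23
s − a = 5, s − b = 17, s − c = 1
s(s−a)(s−b)(s−c) = 23·5·17·1 = 1955
Area = √1955 ≈ 44.2154

s = 23.0, Area = 44.22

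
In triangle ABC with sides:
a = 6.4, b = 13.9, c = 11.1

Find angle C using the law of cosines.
c² = a² + b² − 2ab·cos(C)  ⇒  cos(C) = (a² + b² − c²)/(2ab)
cos(C) = (6.4² + 13.9² − 11.1²)/(2·6.4·13.9) = (40.96 + 193.21 − 123.21)/177.92 = 110.96/177.92 ≈ 0.623651
C = arccos(0.623651) ≈ 51.4168°

C = 51.42°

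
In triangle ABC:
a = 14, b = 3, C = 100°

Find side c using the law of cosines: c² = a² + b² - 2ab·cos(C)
c² = 14² + 3² − 2·14·3·cos(100°)
cos(100°) ≈ -0.173648
c² ≈ 196 + 9 − 84·(-0.173648) ≈ 205 + 14.5864 ≈ 219.586
c ≈ √219.586 ≈ 14.8184

c = 14.82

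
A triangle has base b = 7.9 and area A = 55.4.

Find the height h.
A = ½·b·h  ⇒  h = 2A/b = 2·55.4/7.9 = 110.8/7.9 ≈ 14.0253

h = 14.03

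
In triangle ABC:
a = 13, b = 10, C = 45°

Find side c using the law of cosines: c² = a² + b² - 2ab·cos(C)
c² = 13² + 10² − 2·13·10·cos(45°)
cos(45°) ≈ 0.707107
c² ≈ 169 + 100 − 260·(0.707107) ≈ 269 − 183.848 ≈ 85.1522
c ≈ √85.1522 ≈ 9.2278

c = 9.228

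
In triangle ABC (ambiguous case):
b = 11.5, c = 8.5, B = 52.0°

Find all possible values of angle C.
b/sin(B) = c/sin(C)  ⇒  sin(C) = c·sin(B)/b = 8.5·sin(52.0°)/11.5
sin(52.0°) ≈ 0.788011
sin(C) ≈ 8.5·0.788011/11.5 ≈ 6.69809/11.5 ≈ 0.582443
Candidate 1: C₁ = arcsin(0.582443) ≈ 35.6225°  →  A = 180° − 52.0° − 35.6225° ≈ 92.3775° > 0, valid
Candidate 2: C₂ = 180° − C₁ ≈ 144.377°  →  A = 180° − 52.0° − 144.377° ≈ -16.3775° ≤ 0, not a valid triangle

C = 35.62° (one solution)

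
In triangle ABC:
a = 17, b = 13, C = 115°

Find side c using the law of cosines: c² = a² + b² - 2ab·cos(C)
c² = 17² + 13² − 2·17·13·cos(115°)
cos(115°) ≈ -0.422618
c² ≈ 289 + 169 − 442·(-0.422618) ≈ 458 + 186.797 ≈ 644.797
c ≈ √644.797 ≈ 25.3929

c = 25.39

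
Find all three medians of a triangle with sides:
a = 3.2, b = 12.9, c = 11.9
Median formula: m_a = ½√(2b² + 2c² − a²) (and cyclically). a² = 10.24, b² = 166.41, c² = 141.61.
m_a = ½√(2·166.41 + 2·141.61 − 10.24) = ½√605.8 ≈ ½·24.613 ≈ 12.3065
m_b = ½√(2·10.24 + 2·141.61 − 166.41) = ½√137.29 ≈ ½·11.7171 ≈ 5.85854
m_c = ½√(2·10.24 + 2·166.41 − 141.61) = ½√211.69 ≈ ½·14.5496 ≈ 7.27479

m_a = 12.31, m_b = 5.859, m_c = 7.275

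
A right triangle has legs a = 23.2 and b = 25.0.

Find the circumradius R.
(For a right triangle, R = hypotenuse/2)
Hypotenuse c = √(a² + b²) = √(538.24 + 625) = √1163.24 ≈ 34.1063
R = c/2 ≈ 34.1063/2 ≈ 17.0532

R = 17.05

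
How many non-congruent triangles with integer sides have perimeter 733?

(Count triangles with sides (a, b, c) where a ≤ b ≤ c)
Let a ≤ b ≤ c with a + b + c = 733. The only binding inequality is a + b > c, i.e. 733 − c > c, so c < 733/2; and c ≥ 733/3 since c is the largest side.
So 245 ≤ c ≤ 366. For each c, b runs from ⌈(733 − c)/2⌉ up to c (then a = 733 − b − c satisfies 1 ≤ a ≤ b automatically), giving c − ⌈(733 − c)/2⌉ + 1 choices.
Summing over c: 2 + 3 + 5 + 6 + … + 182 + 183  (122 terms, c = 245, …, 366) = 11285
Check (closed form: nearest integer to p²/48 for even p, (p+3)²/48 for odd p): (733+3)²/48 = 736²/48 = 541696/48 ≈ 11285.33 → 11285

11285 triangles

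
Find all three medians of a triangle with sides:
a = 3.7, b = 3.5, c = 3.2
Median formula: m_a = ½√(2b² + 2c² − a²) (and cyclically). a² = 13.69, b² = 12.25, c² = 10.24.
m_a = ½√(2·12.25 + 2·10.24 − 13.69) = ½√31.29 ≈ ½·5.59375 ≈ 2.79687
m_b = ½√(2·13.69 + 2·10.24 − 12.25) = ½√35.61 ≈ ½·5.96741 ≈ 2.98371
m_c = ½√(2·13.69 + 2·12.25 − 10.24) = ½√41.64 ≈ ½·6.45291 ≈ 3.22645

m_a = 2.797, m_b = 2.984, m_c = 3.226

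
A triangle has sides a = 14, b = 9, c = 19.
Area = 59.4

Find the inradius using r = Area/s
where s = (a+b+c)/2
s = (14 + 9 + 19)/2 = 42/2 = 21
r = Area/s = 59.4/21 ≈ 2.82857

r = 2.829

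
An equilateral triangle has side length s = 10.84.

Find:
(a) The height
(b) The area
(a) The height splits the triangle into two 30-60-90 halves: h = s·√3/2 = 10.84·1.73205/2 ≈ 18.7754/2 ≈ 9.38772
(b) Area = (√3/4)·s² = (√3/4)·10.84² = (√3/4)·117.5056 ≈ 0.433013·117.5056 ≈ 50.8814

Height = 9.388, Area = 50.88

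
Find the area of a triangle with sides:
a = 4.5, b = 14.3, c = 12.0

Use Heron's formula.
s = (4.5 + 14.3 + 12.0)/2 = 30.8/2 = 15.4
s − a = 10.9, s − b = 1.1, s − c = 3.4
s(s−a)(s−b)(s−c) = 15.4·10.9·1.1·3.4 ≈ 627.796
Area = √627.796 ≈ 25.0559

Area = 25.06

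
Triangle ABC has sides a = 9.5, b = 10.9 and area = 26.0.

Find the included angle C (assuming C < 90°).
Area = ½·a·b·sin(C)  ⇒  sin(C) = 2·Area/(a·b) = 2·26.0/(9.5·10.9) = 52/103.55 ≈ 0.502173
C = arcsin(0.502173) ≈ 30.1439° (taking the acute solution since C < 90°)

C = 30.14°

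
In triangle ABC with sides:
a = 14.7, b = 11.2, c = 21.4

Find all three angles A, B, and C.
Law of cosines for each angle (a² = 216.09, b² = 125.44, c² = 457.96):
cos(A) = (b² + c² − a²)/(2bc) = (125.44 + 457.96 − 216.09)/(2·11.2·21.4) = 367.31/479.36 ≈ 0.766251  ⇒  A ≈ 39.9816°
cos(B) = (a² + c² − b²)/(2ac) = (216.09 + 457.96 − 125.44)/(2·14.7·21.4) = 548.61/629.16 ≈ 0.871972  ⇒  B ≈ 29.3114°
cos(C) = (a² + b² − c²)/(2ab) = (216.09 + 125.44 − 457.96)/(2·14.7·11.2) = -116.43/329.28 ≈ -0.35359  ⇒  C ≈ 110.707°
Check: A + B + C ≈ 180°

A = 39.98°, B = 29.31°, C = 110.7°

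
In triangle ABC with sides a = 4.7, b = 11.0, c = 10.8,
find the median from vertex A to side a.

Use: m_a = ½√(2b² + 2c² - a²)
m_a = ½√(2·11.0² + 2·10.8² − 4.7²) = ½√(2·121 + 2·116.64 − 22.09) = ½√(242 + 233.28 − 22.09) = ½√453.19
√453.19 ≈ 21.2883, so m_a ≈ 10.6441

m_a = 10.64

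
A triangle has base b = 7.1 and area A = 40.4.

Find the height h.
A = ½·b·h  ⇒  h = 2A/b = 2·40.4/7.1 = 80.8/7.1 ≈ 11.3803

h = 11.38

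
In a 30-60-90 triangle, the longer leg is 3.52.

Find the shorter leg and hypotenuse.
In a 30-60-90 triangle the sides are in ratio 1 : √3 : 2, so short leg = long leg/√3 and hypotenuse = 2·(short leg).
Short leg = 3.52/√3 ≈ 3.52/1.73205 ≈ 2.03227
Hypotenuse = 2·2.03227 ≈ 4.06455

Short leg = 2.032, Hypotenuse = 4.065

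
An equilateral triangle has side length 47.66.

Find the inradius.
r = Area/s with s the semi-perimeter.
Area = (√3/4)·47.66² = (√3/4)·2271.4756 ≈ 0.433013·2271.4756 ≈ 983.578
s = 3·47.66/2 = 71.49
r ≈ 983.578/71.49 ≈ 13.7583
(Equivalently r = side/(2√3) = 47.66/3.4641 ≈ 13.7583.)

r = 13.76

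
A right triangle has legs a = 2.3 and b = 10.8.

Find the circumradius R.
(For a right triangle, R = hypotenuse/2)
Hypotenuse c = √(a² + b²) = √(5.29 + 116.64) = √121.93 ≈ 11.0422
R = c/2 ≈ 11.0422/2 ≈ 5.5211

R = 5.521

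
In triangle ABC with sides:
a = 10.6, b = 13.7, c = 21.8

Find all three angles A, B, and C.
Law of cosines for each angle (a² = 112.36, b² = 187.69, c² = 475.24):
cos(A) = (b² + c² − a²)/(2bc) = (187.69 + 475.24 − 112.36)/(2·13.7·21.8) = 550.57/597.32 ≈ 0.921734  ⇒  A ≈ 22.8191°
cos(B) = (a² + c² − b²)/(2ac) = (112.36 + 475.24 − 187.69)/(2·10.6·21.8) = 399.91/462.16 ≈ 0.865306  ⇒  B ≈ 30.0823°
cos(C) = (a² + b² − c²)/(2ab) = (112.36 + 187.69 − 475.24)/(2·10.6·13.7) = -175.19/290.44 ≈ -0.603188  ⇒  C ≈ 127.099°
Check: A + B + C ≈ 180°

A = 22.82°, B = 30.08°, C = 127.1°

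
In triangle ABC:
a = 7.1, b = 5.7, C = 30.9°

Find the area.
Two sides and the included angle (SAS): A = ½·a·b·sin(C) = ½·7.1·5.7·sin(30.9°)
sin(30.9°) ≈ 0.513541
A ≈ ½·40.47·0.513541 = 20.235·0.513541 ≈ 10.3915

Area = 10.39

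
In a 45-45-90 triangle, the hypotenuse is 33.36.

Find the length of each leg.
In a 45-45-90 triangle hypotenuse = leg·√2, so leg = hypotenuse/√2.
Leg = 33.36/√2 ≈ 33.36/1.41421 ≈ 23.5891

Each leg = 23.59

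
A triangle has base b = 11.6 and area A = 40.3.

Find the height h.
A = ½·b·h  ⇒  h = 2A/b = 2·40.3/11.6 = 80.6/11.6 ≈ 6.94828

h = 6.948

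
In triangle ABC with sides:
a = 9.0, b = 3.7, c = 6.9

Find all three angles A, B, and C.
Law of cosines for each angle (a² = 81, b² = 13.69, c² = 47.61):
cos(A) = (b² + c² − a²)/(2bc) = (13.69 + 47.61 − 81)/(2·3.7·6.9) = -19.7/51.06 ≈ -0.385821  ⇒  A ≈ 112.695°
cos(B) = (a² + c² − b²)/(2ac) = (81 + 47.61 − 13.69)/(2·9.0·6.9) = 114.92/124.2 ≈ 0.925282  ⇒  B ≈ 22.2891°
cos(C) = (a² + b² − c²)/(2ab) = (81 + 13.69 − 47.61)/(2·9.0·3.7) = 47.08/66.6 ≈ 0.706907  ⇒  C ≈ 45.0162°
Check: A + B + C ≈ 180°

A = 112.7°, B = 22.29°, C = 45.02°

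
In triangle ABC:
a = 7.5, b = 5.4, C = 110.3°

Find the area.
Two sides and the included angle (SAS): A = ½·a·b·sin(C) = ½·7.5·5.4·sin(110.3°)
sin(110.3°) ≈ 0.937889
A ≈ ½·40.5·0.937889 = 20.25·0.937889 ≈ 18.9923

Area = 18.99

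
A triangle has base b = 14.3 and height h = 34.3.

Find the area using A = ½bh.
A = ½·b·h = ½·14.3·34.3 = ½·490.49 = 245.245

Area = 245.245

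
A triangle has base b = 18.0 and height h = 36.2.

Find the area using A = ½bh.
A = ½·b·h = ½·18.0·36.2 = ½·651.6 = 325.8

Area = 325.8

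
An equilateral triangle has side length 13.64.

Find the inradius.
r = Area/s with s the semi-perimeter.
Area = (√3/4)·13.64² = (√3/4)·186.0496 ≈ 0.433013·186.0496 ≈ 80.5618
s = 3·13.64/2 = 20.46
r ≈ 80.5618/20.46 ≈ 3.93753
(Equivalently r = side/(2√3) = 13.64/3.4641 ≈ 3.93753.)

r = 3.938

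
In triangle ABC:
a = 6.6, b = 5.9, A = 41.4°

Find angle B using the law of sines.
a/sin(A) = b/sin(B)  ⇒  sin(B) = b·sin(A)/a = 5.9·sin(41.4°)/6.6
sin(41.4°) ≈ 0.661312
sin(B) ≈ 5.9·0.661312/6.6 ≈ 3.90174/6.6 ≈ 0.591173
B = arcsin(0.591173) ≈ 36.2403°
(Since b ≤ a we need B ≤ A, so the obtuse alternative 180° − 36.2403° ≈ 143.76° is rejected.)

B = 36.24°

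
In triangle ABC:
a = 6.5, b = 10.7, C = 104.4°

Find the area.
Two sides and the included angle (SAS): A = ½·a·b·sin(C) = ½·6.5·10.7·sin(104.4°)
sin(104.4°) ≈ 0.968583
A ≈ ½·69.55·0.968583 = 34.775·0.968583 ≈ 33.6825

Area = 33.68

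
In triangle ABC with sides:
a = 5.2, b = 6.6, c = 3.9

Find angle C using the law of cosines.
c² = a² + b² − 2ab·cos(C)  ⇒  cos(C) = (a² + b² − c²)/(2ab)
cos(C) = (5.2² + 6.6² − 3.9²)/(2·5.2·6.6) = (27.04 + 43.56 − 15.21)/68.64 = 55.39/68.64 ≈ 0.806964
C = arccos(0.806964) ≈ 36.1997°

C = 36.2°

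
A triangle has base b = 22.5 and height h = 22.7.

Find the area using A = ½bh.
A = ½·b·h = ½·22.5·22.7 = ½·510.75 = 255.375

Area = 255.375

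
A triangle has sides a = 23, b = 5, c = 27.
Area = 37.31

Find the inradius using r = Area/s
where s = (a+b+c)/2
s = (23 + 5 + 27)/2 = 55/2 = 27.5
r = Area/s = 37.31/27.5 ≈ 1.35673

r = 1.357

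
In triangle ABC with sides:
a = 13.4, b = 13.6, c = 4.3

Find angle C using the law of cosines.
c² = a² + b² − 2ab·cos(C)  ⇒  cos(C) = (a² + b² − c²)/(2ab)
cos(C) = (13.4² + 13.6² − 4.3²)/(2·13.4·13.6) = (179.56 + 184.96 − 18.49)/364.48 = 346.03/364.48 ≈ 0.94938
C = arccos(0.94938) ≈ 18.3083°

C = 18.31°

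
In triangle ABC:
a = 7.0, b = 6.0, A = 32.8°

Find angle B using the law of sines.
a/sin(A) = b/sin(B)  ⇒  sin(B) = b·sin(A)/a = 6.0·sin(32.8°)/7.0
sin(32.8°) ≈ 0.541708
sin(B) ≈ 6.0·0.541708/7.0 ≈ 3.25025/7.0 ≈ 0.464321
B = arcsin(0.464321) ≈ 27.6663°
(Since b ≤ a we need B ≤ A, so the obtuse alternative 180° − 27.6663° ≈ 152.334° is rejected.)

B = 27.67°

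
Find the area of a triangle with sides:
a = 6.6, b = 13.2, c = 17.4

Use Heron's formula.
s = (6.6 + 13.2 + 17.4)/2 = 37.2/2 = 18.6
s − a = 12, s − b = 5.4, s − c = 1.2
s(s−a)(s−b)(s−c) = 18.6·12·5.4·1.2 ≈ 1446.34
Area = √1446.34 ≈ 38.0307

Area = 38.03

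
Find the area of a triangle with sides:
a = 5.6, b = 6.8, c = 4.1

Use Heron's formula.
s = (5.6 + 6.8 + 4.1)/2 = 16.5/2 = 8.25
s − a = 2.65, s − b = 1.45, s − c = 4.15
s(s−a)(s−b)(s−c) = 8.25·2.65·1.45·4.15 ≈ 131.558
Area = √131.558 ≈ 11.4699

Area = 11.47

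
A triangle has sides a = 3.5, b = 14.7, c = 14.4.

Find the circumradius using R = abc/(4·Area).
First find the area with Heron's formula.
s = (3.5 + 14.7 + 14.4)/2 = 16.3
Area = √(s(s−a)(s−b)(s−c)) = √(16.3·12.8·1.6·1.9) ≈ √634.266 ≈ 25.1846
abc = 3.5·14.7·14.4 = 740.88
R = abc/(4·Area) ≈ 740.88/(4·25.1846) = 740.88/100.739 ≈ 7.35449

R = 7.354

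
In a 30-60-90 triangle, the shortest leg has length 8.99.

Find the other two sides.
In a 30-60-90 triangle the sides are in ratio 1 : √3 : 2 (short leg : long leg : hypotenuse).
Long leg = 8.99·√3 ≈ 8.99·1.73205 ≈ 15.5711
Hypotenuse = 2·8.99 = 17.98

Long leg = 8.99√3 = 15.57, Hypotenuse = 17.98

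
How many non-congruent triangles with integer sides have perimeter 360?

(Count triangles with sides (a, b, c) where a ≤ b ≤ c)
Let a ≤ b ≤ c with a + b + c = 360. The only binding inequality is a + b > c, i.e. 360 − c > c, so c < 360/2; and c ≥ 360/3 since c is the largest side.
So 120 ≤ c ≤ 179. For each c, b runs from ⌈(360 − c)/2⌉ up to c (then a = 360 − b − c satisfies 1 ≤ a ≤ b automatically), giving c − ⌈(360 − c)/2⌉ + 1 choices.
Summing over c: 1 + 2 + 4 + 5 + … + 88 + 89  (60 terms, c = 120, …, 179) = 2700
Check (closed form: nearest integer to p²/48 for even p, (p+3)²/48 for odd p): 360²/48 = 129600/48 ≈ 2700.00 → 2700

2700 triangles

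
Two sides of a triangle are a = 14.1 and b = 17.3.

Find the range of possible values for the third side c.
Triangle inequality: |a − b| < c < a + b
|a − b| = |14.1 − 17.3| = 3.2
a + b = 14.1 + 17.3 = 31.4

3.2 < c < 31.4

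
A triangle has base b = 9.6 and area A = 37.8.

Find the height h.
A = ½·b·h  ⇒  h = 2A/b = 2·37.8/9.6 = 75.6/9.6 ≈ 7.875

h = 7.875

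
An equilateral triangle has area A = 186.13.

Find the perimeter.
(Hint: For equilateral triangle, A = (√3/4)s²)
A = (√3/4)s²  ⇒  s² = 4A/√3 = 4·186.13/√3 = 744.52/1.73205 ≈ 429.849
s ≈ √429.849 ≈ 20.7328
Perimeter = 3s ≈ 3·20.7328 ≈ 62.1984

Perimeter = 62.2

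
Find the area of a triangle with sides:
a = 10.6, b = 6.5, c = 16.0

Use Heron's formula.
s = (10.6 + 6.5 + 16.0)/2 = 33.1/2 = 16.55
s − a = 5.95, s − b = 10.05, s − c = 0.55
s(s−a)(s−b)(s−c) = 16.55·5.95·10.05·0.55 ≈ 544.307
Area = √544.307 ≈ 23.3304

Area = 23.33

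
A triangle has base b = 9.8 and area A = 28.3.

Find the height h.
A = ½·b·h  ⇒  h = 2A/b = 2·28.3/9.8 = 56.6/9.8 ≈ 5.77551

h = 5.776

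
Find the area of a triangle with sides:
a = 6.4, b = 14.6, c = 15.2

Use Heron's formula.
s = (6.4 + 14.6 + 15.2)/2 = 36.2/2 = 18.1
s − a = 11.7, s − b = 3.5, s − c = 2.9
s(s−a)(s−b)(s−c) = 18.1·11.7·3.5·2.9 ≈ 2149.47
Area = √2149.47 ≈ 46.3623

Area = 46.36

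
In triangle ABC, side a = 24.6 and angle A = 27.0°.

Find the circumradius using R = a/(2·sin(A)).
R = a/(2·sin(A)) = 24.6/(2·sin(27.0°))
sin(27.0°) ≈ 0.45399
R ≈ 24.6/(2·0.45399) = 24.6/0.907981 ≈ 27.0931

R = 27.09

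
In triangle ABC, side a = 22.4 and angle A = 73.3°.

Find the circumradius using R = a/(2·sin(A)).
R = a/(2·sin(A)) = 22.4/(2·sin(73.3°))
sin(73.3°) ≈ 0.957822
R ≈ 22.4/(2·0.957822) = 22.4/1.91564 ≈ 11.6932

R = 11.69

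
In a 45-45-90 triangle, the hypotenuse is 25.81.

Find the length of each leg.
In a 45-45-90 triangle hypotenuse = leg·√2, so leg = hypotenuse/√2.
Leg = 25.81/√2 ≈ 25.81/1.41421 ≈ 18.2504

Each leg = 18.25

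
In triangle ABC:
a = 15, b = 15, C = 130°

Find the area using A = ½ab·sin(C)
A = ½·a·b·sin(C) = ½·15·15·sin(130°)
sin(130°) ≈ 0.766044
A ≈ ½·225·0.766044 = 112.5·0.766044 ≈ 86.18

Area = 86.18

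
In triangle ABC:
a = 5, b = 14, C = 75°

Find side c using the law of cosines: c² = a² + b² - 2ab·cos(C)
c² = 5² + 14² − 2·5·14·cos(75°)
cos(75°) ≈ 0.258819
c² ≈ 25 + 196 − 140·(0.258819) ≈ 221 − 36.2347 ≈ 184.765
c ≈ √184.765 ≈ 13.5928

c = 13.59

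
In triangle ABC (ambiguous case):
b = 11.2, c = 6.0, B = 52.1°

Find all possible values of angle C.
b/sin(B) = c/sin(C)  ⇒  sin(C) = c·sin(B)/b = 6.0·sin(52.1°)/11.2
sin(52.1°) ≈ 0.789084
sin(C) ≈ 6.0·0.789084/11.2 ≈ 4.7345/11.2 ≈ 0.422724
Candidate 1: C₁ = arcsin(0.422724) ≈ 25.0067°  →  A = 180° − 52.1° − 25.0067° ≈ 102.893° > 0, valid
Candidate 2: C₂ = 180° − C₁ ≈ 154.993°  →  A = 180° − 52.1° − 154.993° ≈ -27.0933° ≤ 0, not a valid triangle

C = 25.01° (one solution)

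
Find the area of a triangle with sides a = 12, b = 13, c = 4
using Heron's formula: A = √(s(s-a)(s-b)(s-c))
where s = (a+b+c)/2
s = (12 + 13 + 4)/2 = 29/2 = 14.5
s − a = 2.5, s − b = 1.5, s − c = 10.5
s(s−a)(s−b)(s−c) = 14.5·2.5·1.5·10.5 = 570.9375
Area = √570.9375 ≈ 23.8943

s = 14.5, Area = 23.89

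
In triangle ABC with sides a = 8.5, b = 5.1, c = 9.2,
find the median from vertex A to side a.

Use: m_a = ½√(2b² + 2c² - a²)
m_a = ½√(2·5.1² + 2·9.2² − 8.5²) = ½√(2·26.01 + 2·84.64 − 72.25) = ½√(52.02 + 169.28 − 72.25) = ½√149.05
√149.05 ≈ 12.2086, so m_a ≈ 6.1043

m_a = 6.104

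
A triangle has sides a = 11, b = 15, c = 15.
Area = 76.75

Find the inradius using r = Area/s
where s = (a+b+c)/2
s = (11 + 15 + 15)/2 = 41/2 = 20.5
r = Area/s = 76.75/20.5 ≈ 3.7439

r = 3.744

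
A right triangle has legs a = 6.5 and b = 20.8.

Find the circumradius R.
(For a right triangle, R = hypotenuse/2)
Hypotenuse c = √(a² + b²) = √(42.25 + 432.64) = √474.89 ≈ 21.792
R = c/2 ≈ 21.792/2 ≈ 10.896

R = 10.9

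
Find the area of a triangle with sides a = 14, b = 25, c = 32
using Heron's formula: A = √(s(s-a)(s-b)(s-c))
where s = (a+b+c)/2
s = (14 + 25 + 32)/2 = 71/2 = 35.5
s − a = 21.5, s − b = 10.5, s − c = 3.5
s(s−a)(s−b)(s−c) = 35.5·21.5·10.5·3.5 = 28049.4375
Area = √28049.4375 ≈ 167.48

s = 35.5, Area = 167.5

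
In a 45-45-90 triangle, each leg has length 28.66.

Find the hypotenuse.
In a 45-45-90 triangle the sides are in ratio 1 : 1 : √2, so hypotenuse = leg·√2.
Hypotenuse = 28.66·√2 ≈ 28.66·1.41421 ≈ 40.5314

Hypotenuse = 28.66√2 = 40.53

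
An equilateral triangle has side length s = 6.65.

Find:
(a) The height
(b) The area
(a) The height splits the triangle into two 30-60-90 halves: h = s·√3/2 = 6.65·1.73205/2 ≈ 11.5181/2 ≈ 5.75907
(b) Area = (√3/4)·s² = (√3/4)·6.65² = (√3/4)·44.2225 ≈ 0.433013·44.2225 ≈ 19.1489

Height = 5.759, Area = 19.15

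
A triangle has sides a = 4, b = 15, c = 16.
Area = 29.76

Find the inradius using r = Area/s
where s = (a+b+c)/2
s = (4 + 15 + 16)/2 = 35/2 = 17.5
r = Area/s = 29.76/17.5 ≈ 1.70057

r = 1.701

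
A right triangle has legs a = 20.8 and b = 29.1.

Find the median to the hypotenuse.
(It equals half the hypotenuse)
Hypotenuse c = √(a² + b²) = √(432.64 + 846.81) = √1279.45 ≈ 35.7694
Median to hypotenuse = c/2 ≈ 35.7694/2 ≈ 17.8847

Median = 17.88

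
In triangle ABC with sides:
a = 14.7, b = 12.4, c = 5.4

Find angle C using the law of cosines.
c² = a² + b² − 2ab·cos(C)  ⇒  cos(C) = (a² + b² − c²)/(2ab)
cos(C) = (14.7² + 12.4² − 5.4²)/(2·14.7·12.4) = (216.09 + 153.76 − 29.16)/364.56 = 340.69/364.56 ≈ 0.934524
C = arccos(0.934524) ≈ 20.8487°

C = 20.85°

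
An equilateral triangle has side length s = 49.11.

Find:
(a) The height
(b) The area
(a) The height splits the triangle into two 30-60-90 halves: h = s·√3/2 = 49.11·1.73205/2 ≈ 85.061/2 ≈ 42.5305
(b) Area = (√3/4)·s² = (√3/4)·49.11² = (√3/4)·2411.7921 ≈ 0.433013·2411.7921 ≈ 1044.34

Height = 42.53, Area = 1044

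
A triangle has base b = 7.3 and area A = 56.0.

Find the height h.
A = ½·b·h  ⇒  h = 2A/b = 2·56.0/7.3 = 112/7.3 ≈ 15.3425

h = 15.34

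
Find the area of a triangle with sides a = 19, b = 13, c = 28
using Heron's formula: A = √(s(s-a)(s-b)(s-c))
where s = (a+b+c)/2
s = (19 + 13 + 28)/2 = 60/2 = 30
s − a = 11, s − b = 17, s − c = 2
s(s−a)(s−b)(s−c) = 30·11·17·2 = 11220
Area = √11220 ≈ 105.925

s = 30.0, Area = 105.9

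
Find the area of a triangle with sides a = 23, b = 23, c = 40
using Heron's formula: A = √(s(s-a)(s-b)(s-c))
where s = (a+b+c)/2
s = (23 + 23 + 40)/2 = 86/2 = 43
s − a = 20, s − b = 20, s − c = 3
s(s−a)(s−b)(s−c) = 43·20·20·3 = 51600
Area = √51600 ≈ 227.156

s = 43.0, Area = 227.2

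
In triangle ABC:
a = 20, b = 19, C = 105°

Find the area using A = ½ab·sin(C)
A = ½·a·b·sin(C) = ½·20·19·sin(105°)
sin(105°) ≈ 0.965926
A ≈ ½·380·0.965926 = 190·0.965926 ≈ 183.526

Area = 183.5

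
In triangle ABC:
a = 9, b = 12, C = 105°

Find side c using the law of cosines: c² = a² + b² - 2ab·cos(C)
c² = 9² + 12² − 2·9·12·cos(105°)
cos(105°) ≈ -0.258819
c² ≈ 81 + 144 − 216·(-0.258819) ≈ 225 + 55.9049 ≈ 280.905
c ≈ √280.905 ≈ 16.7602

c = 16.76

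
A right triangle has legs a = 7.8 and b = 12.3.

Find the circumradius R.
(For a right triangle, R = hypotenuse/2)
Hypotenuse c = √(a² + b²) = √(60.84 + 151.29) = √212.13 ≈ 14.5647
R = c/2 ≈ 14.5647/2 ≈ 7.28234

R = 7.282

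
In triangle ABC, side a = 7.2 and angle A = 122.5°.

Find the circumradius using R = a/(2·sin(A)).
R = a/(2·sin(A)) = 7.2/(2·sin(122.5°))
sin(122.5°) ≈ 0.843391
R ≈ 7.2/(2·0.843391) = 7.2/1.68678 ≈ 4.26848

R = 4.268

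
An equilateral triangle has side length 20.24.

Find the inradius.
r = Area/s with s the semi-perimeter.
Area = (√3/4)·20.24² = (√3/4)·409.6576 ≈ 0.433013·409.6576 ≈ 177.387
s = 3·20.24/2 = 30.36
r ≈ 177.387/30.36 ≈ 5.84278
(Equivalently r = side/(2√3) = 20.24/3.4641 ≈ 5.84278.)

r = 5.843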